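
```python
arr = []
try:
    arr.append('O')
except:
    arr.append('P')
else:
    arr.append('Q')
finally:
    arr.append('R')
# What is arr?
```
['O', 'Q', 'R']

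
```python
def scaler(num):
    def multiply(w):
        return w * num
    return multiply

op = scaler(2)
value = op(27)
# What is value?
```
54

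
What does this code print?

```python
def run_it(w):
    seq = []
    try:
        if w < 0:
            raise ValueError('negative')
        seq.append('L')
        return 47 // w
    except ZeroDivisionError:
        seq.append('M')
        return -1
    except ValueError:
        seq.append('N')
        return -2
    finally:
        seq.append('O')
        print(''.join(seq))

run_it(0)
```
LMO

w=0 causes ZeroDivisionError, caught, finally prints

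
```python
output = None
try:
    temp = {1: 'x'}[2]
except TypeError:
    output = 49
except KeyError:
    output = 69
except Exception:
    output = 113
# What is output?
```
69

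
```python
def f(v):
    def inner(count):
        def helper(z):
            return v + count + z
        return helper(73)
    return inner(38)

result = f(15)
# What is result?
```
126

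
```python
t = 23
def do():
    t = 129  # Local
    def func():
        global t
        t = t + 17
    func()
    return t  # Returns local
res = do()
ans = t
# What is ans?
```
40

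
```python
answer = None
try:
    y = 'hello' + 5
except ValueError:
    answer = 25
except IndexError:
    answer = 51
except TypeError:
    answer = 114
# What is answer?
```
114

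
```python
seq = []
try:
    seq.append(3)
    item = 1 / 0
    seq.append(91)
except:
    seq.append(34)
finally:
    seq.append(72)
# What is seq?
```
[3, 34, 72]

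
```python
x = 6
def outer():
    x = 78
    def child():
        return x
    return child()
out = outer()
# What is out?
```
78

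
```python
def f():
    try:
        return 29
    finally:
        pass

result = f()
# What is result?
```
29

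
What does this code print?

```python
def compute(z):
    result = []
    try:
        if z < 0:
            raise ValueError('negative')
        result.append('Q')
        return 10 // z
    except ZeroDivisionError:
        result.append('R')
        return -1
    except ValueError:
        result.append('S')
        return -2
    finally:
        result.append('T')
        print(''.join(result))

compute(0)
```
QRT

z=0 causes ZeroDivisionError, caught, finally prints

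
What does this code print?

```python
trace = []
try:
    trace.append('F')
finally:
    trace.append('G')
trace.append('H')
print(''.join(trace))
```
FGH

try/finally without except, no exception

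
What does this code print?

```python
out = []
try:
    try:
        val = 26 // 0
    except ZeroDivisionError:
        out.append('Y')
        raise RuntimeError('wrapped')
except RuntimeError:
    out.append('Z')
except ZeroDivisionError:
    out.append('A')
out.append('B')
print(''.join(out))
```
YZB

RuntimeError raised and caught, original ZeroDivisionError not re-raised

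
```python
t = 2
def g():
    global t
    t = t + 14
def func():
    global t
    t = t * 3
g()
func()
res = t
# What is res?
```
48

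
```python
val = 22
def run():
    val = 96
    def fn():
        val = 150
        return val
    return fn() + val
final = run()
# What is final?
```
246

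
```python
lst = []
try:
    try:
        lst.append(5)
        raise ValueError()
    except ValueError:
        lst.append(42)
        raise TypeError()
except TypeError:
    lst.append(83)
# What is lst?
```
[5, 42, 83]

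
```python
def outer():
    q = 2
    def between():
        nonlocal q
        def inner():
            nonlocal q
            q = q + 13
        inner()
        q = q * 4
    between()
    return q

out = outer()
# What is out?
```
60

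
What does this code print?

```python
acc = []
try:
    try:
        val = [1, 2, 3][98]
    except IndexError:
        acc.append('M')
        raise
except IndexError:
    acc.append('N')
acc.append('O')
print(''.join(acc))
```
MNO

raise without argument re-raises current exception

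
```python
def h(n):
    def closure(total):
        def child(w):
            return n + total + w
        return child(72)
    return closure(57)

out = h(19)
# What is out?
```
148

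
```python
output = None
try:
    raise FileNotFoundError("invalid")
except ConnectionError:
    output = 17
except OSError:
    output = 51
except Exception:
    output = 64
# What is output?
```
51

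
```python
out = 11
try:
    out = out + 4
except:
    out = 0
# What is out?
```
15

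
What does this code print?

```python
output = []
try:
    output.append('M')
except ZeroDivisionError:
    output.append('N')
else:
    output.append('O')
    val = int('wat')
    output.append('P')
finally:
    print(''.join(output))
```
MO

Try succeeds, else appends 'O', ValueError in else is uncaught, finally prints before exception propagates ('P' never appended)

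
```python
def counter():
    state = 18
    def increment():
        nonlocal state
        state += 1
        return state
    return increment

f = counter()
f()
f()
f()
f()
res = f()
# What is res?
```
23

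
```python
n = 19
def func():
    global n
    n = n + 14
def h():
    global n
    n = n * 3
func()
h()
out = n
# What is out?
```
99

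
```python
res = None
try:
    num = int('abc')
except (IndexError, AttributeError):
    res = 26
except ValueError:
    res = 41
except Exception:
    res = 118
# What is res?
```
41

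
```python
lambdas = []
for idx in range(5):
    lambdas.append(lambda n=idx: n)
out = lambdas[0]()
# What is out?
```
0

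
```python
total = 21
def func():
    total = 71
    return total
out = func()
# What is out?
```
71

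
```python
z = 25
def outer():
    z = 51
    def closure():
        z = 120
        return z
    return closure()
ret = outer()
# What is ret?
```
120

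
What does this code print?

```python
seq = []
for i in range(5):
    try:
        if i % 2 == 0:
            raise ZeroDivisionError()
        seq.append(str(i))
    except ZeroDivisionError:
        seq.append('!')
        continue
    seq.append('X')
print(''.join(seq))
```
!1X!3X!

continue in except skips rest of loop body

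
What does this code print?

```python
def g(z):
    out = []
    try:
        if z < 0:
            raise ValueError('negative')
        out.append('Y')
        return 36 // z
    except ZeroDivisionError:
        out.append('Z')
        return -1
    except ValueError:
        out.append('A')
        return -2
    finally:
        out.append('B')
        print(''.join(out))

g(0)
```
YZB

z=0 causes ZeroDivisionError, caught, finally prints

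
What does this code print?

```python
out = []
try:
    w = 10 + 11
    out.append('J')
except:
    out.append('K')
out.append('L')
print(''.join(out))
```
JL

No exception, try block completes normally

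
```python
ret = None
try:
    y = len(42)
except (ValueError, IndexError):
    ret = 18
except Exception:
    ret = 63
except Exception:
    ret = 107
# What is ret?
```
63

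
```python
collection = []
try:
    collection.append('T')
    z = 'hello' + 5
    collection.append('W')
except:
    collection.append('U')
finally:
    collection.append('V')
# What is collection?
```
['T', 'U', 'V']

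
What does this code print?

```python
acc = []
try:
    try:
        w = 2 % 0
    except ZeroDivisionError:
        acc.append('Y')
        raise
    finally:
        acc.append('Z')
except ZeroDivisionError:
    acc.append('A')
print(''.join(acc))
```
YZA

finally runs before re-raised exception propagates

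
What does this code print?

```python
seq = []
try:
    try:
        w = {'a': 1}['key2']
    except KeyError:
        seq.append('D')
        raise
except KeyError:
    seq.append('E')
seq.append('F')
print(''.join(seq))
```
DEF

raise without argument re-raises current exception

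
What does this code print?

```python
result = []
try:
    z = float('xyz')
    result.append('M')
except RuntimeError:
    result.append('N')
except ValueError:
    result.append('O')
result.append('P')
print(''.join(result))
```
OP

ValueError is caught by its specific handler, not RuntimeError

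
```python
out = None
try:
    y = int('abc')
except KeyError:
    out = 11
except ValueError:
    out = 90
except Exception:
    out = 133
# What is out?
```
90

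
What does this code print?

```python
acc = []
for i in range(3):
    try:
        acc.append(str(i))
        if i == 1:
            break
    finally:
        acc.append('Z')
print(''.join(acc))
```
0Z1Z

finally runs even when breaking out of loop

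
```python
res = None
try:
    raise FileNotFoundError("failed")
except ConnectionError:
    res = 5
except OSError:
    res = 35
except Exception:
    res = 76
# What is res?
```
35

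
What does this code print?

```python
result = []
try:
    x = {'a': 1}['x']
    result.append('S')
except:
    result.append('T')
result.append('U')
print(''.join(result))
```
TU

Exception raised in try, caught by bare except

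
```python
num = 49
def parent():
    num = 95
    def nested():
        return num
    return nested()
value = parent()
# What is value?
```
95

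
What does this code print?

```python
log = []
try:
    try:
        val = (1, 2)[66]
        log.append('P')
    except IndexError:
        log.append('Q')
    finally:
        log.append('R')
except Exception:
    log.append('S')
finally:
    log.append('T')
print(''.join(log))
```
QRT

Both finally blocks run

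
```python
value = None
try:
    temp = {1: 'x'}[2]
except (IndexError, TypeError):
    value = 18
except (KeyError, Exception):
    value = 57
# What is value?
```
57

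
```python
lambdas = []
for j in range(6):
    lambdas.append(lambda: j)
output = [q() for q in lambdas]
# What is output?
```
[5, 5, 5, 5, 5, 5]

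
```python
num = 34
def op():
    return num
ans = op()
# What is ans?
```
34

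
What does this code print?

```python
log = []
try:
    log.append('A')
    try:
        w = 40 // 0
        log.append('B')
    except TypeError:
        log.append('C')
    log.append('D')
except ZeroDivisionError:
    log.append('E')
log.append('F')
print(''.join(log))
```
AEF

Inner handler doesn't match, propagates to outer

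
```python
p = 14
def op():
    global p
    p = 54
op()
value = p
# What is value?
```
54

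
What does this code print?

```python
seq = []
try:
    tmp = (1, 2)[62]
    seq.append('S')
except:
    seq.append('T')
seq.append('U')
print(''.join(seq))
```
TU

Exception raised in try, caught by bare except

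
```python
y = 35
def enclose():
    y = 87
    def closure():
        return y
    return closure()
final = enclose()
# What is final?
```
87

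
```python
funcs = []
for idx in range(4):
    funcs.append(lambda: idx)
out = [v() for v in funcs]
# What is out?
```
[3, 3, 3, 3]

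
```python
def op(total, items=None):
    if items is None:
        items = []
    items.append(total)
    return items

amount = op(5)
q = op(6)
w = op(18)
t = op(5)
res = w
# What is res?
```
[18]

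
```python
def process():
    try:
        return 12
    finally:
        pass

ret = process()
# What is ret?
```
12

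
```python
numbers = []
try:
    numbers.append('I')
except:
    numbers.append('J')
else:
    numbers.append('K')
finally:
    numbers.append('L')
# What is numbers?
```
['I', 'K', 'L']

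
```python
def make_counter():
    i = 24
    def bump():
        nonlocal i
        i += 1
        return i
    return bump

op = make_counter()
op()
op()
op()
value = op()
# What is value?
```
28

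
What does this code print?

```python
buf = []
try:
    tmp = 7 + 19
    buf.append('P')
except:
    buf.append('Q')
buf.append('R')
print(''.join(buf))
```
PR

No exception, try block completes normally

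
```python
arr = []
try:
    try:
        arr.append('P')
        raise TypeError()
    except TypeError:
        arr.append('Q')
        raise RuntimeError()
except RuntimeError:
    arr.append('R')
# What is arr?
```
['P', 'Q', 'R']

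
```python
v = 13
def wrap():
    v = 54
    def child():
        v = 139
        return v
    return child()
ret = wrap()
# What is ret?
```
139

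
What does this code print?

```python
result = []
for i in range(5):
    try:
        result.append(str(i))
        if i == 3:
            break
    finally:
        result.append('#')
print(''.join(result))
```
0#1#2#3#

finally runs even when breaking out of loop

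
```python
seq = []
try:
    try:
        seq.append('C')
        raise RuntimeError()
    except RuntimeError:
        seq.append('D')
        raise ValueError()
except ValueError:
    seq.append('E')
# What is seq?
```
['C', 'D', 'E']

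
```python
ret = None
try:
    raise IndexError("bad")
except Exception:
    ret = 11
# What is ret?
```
11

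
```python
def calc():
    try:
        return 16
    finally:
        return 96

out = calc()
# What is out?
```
96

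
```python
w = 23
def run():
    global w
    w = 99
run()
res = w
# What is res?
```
99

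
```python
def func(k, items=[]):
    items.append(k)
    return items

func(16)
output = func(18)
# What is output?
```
[16, 18]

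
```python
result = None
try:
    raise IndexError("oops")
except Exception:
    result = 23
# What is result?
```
23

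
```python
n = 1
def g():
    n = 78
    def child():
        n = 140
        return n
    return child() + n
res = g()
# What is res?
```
218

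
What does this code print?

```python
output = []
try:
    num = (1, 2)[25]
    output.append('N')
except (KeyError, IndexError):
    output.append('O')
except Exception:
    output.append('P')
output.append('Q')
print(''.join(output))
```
OQ

IndexError matches tuple containing it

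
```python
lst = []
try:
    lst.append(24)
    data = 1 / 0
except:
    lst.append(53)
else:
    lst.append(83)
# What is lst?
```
[24, 53]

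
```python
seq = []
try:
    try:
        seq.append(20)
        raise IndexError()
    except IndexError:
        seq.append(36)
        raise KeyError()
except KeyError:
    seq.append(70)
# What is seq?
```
[20, 36, 70]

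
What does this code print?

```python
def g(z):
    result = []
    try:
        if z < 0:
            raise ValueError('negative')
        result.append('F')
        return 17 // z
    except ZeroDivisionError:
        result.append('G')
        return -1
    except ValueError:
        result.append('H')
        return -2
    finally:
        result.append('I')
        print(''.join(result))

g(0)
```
FGI

z=0 causes ZeroDivisionError, caught, finally prints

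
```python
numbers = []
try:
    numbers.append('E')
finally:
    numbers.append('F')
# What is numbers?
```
['E', 'F']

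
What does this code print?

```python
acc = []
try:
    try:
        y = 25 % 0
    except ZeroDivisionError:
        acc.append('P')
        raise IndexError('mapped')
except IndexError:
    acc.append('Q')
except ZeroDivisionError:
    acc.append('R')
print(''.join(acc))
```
PQ

New IndexError raised, caught by outer IndexError handler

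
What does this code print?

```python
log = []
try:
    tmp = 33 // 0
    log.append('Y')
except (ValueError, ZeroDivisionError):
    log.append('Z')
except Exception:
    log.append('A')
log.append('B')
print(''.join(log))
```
ZB

ZeroDivisionError matches tuple containing it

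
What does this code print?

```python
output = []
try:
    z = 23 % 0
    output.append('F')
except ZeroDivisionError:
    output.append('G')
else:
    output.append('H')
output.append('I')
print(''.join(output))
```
GI

else block skipped when exception is caught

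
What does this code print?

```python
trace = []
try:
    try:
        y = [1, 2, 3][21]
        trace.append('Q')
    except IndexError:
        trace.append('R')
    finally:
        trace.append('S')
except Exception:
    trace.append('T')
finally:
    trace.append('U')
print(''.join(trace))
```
RSU

Both finally blocks run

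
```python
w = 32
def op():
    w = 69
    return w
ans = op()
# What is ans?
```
69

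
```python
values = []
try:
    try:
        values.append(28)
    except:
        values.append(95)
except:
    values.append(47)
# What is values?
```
[28]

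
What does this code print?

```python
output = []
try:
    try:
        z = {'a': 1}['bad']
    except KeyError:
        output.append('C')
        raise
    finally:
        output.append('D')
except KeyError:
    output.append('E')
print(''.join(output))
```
CDE

finally runs before re-raised exception propagates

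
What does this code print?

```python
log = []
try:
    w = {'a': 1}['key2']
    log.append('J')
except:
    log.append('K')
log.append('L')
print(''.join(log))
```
KL

Exception raised in try, caught by bare except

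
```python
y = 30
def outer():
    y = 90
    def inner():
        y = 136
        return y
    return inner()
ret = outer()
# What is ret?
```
136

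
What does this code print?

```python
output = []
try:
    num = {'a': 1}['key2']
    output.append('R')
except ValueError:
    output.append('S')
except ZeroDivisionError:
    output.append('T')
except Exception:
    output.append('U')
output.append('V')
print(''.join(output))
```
UV

KeyError not specifically caught, falls to Exception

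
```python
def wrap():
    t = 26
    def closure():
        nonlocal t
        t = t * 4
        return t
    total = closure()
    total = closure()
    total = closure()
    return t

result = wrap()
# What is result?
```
1664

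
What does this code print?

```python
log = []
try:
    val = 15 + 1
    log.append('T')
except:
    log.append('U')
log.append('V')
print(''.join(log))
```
TV

No exception, try block completes normally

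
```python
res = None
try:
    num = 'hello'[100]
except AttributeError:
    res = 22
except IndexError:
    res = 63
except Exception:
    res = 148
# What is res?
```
63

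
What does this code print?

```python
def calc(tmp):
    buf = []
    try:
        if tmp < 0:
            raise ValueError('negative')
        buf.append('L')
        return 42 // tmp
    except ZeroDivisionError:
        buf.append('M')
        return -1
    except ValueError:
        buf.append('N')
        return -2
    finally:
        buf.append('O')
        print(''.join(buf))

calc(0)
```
LMO

tmp=0 causes ZeroDivisionError, caught, finally prints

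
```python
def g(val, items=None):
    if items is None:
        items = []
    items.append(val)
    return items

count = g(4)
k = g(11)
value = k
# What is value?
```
[11]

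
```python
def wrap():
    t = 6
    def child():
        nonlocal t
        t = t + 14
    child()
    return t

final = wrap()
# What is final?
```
20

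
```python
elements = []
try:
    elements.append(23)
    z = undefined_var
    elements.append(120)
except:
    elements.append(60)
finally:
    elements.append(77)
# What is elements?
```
[23, 60, 77]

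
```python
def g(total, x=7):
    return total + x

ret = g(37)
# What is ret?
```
44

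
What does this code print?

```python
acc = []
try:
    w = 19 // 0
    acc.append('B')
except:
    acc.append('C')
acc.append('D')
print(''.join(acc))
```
CD

Exception raised in try, caught by bare except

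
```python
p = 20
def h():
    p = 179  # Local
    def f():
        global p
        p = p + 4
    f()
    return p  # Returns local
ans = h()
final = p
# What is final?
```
24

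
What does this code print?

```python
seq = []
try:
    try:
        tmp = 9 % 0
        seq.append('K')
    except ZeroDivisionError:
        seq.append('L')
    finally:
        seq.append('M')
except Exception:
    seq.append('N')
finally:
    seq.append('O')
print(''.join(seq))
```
LMO

Both finally blocks run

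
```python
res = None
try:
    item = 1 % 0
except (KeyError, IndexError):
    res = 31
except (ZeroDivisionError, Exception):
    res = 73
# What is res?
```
73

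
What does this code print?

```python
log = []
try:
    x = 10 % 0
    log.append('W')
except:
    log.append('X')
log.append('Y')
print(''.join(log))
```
XY

Exception raised in try, caught by bare except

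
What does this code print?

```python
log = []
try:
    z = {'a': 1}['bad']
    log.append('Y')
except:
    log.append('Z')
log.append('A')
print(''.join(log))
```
ZA

Exception raised in try, caught by bare except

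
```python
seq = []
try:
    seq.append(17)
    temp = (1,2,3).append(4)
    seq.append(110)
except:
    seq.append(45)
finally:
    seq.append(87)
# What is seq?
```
[17, 45, 87]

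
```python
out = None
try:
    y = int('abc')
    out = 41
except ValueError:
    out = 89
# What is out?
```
89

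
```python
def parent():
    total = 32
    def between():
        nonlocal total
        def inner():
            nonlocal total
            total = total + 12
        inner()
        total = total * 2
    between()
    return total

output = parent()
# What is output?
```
88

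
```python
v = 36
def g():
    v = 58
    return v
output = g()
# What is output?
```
58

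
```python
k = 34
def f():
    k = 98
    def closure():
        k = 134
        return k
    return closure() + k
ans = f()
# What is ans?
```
232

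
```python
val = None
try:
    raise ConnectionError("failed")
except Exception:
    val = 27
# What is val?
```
27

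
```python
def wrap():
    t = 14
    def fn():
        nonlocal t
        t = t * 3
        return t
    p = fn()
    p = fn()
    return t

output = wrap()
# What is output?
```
126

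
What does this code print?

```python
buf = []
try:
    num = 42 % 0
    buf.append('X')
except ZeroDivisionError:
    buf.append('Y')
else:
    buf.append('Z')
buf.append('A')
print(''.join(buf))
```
YA

else block skipped when exception is caught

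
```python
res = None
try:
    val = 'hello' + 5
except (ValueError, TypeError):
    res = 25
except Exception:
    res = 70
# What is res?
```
25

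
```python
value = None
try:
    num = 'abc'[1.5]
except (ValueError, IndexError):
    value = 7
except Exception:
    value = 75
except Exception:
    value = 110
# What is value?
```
75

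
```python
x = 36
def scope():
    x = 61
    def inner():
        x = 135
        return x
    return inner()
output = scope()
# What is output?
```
135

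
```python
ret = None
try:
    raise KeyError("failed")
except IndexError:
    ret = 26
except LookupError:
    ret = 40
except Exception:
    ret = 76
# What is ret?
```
40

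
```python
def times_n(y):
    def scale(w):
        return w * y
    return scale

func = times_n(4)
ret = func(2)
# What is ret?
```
8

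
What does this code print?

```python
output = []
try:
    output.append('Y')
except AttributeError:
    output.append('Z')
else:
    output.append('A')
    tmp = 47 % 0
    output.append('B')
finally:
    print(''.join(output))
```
YA

Try succeeds, else appends 'A', ZeroDivisionError in else is uncaught, finally prints before exception propagates ('B' never appended)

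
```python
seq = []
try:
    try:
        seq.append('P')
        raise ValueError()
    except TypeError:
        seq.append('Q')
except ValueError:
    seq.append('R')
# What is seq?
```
['P', 'R']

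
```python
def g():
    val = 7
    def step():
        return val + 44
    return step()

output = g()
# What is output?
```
51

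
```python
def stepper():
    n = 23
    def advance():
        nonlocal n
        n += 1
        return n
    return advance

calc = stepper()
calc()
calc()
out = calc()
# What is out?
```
26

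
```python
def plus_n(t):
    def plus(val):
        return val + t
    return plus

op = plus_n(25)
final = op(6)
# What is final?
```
31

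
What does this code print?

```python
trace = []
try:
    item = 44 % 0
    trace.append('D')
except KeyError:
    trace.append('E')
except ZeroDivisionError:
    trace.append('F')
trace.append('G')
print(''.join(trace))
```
FG

ZeroDivisionError is caught by its specific handler, not KeyError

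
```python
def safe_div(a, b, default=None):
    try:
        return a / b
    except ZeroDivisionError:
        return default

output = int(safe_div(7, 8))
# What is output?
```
0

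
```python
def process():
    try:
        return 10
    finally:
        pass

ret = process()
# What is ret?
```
10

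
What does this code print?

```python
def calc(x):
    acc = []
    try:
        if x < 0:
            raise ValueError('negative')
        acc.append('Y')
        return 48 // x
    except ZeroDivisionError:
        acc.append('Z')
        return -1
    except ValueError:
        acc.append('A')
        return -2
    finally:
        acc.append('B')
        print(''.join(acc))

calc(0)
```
YZB

x=0 causes ZeroDivisionError, caught, finally prints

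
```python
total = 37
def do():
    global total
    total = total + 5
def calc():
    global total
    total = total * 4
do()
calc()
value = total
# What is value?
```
168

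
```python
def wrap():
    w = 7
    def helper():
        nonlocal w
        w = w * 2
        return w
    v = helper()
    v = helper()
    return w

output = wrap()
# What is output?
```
28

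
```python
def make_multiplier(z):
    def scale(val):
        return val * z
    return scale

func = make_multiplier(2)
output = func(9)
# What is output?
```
18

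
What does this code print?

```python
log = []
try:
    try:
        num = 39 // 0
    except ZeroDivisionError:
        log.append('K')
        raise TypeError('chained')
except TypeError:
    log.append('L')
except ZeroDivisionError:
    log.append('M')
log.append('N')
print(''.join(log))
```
KLN

TypeError raised and caught, original ZeroDivisionError not re-raised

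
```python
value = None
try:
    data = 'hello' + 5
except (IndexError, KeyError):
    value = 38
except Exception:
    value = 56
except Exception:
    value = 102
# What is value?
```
56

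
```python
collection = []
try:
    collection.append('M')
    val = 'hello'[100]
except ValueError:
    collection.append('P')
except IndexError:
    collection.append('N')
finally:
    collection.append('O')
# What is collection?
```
['M', 'N', 'O']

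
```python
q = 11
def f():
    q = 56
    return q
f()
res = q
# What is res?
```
11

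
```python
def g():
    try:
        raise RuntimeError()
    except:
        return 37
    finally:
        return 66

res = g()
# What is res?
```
66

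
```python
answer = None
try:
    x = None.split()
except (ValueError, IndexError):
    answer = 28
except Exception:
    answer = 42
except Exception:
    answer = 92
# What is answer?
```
42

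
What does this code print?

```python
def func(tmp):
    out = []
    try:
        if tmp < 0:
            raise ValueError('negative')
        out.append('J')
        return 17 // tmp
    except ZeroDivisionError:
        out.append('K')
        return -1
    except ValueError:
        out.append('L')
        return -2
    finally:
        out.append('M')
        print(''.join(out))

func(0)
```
JKM

tmp=0 causes ZeroDivisionError, caught, finally prints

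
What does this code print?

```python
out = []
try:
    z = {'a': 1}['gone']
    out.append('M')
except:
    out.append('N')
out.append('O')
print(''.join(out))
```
NO

Exception raised in try, caught by bare except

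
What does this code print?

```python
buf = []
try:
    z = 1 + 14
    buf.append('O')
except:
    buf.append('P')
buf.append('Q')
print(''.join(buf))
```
OQ

No exception, try block completes normally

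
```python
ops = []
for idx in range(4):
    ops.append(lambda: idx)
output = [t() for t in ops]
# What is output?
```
[3, 3, 3, 3]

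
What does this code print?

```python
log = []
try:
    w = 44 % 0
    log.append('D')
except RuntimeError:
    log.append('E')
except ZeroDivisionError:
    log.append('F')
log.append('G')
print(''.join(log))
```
FG

ZeroDivisionError is caught by its specific handler, not RuntimeError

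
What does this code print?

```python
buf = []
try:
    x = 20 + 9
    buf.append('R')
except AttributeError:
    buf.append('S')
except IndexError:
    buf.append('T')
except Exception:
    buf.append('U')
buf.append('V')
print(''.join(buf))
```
RV

No exception, try block completes normally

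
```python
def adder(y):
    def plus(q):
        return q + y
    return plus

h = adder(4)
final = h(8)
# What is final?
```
12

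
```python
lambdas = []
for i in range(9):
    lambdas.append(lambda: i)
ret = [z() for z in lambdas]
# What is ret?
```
[8, 8, 8, 8, 8, 8, 8, 8, 8]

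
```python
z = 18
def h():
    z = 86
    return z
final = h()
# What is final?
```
86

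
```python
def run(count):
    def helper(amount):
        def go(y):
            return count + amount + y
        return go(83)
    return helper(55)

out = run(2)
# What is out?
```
140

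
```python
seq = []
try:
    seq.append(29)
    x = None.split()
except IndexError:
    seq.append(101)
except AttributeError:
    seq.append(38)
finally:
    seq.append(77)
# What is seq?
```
[29, 38, 77]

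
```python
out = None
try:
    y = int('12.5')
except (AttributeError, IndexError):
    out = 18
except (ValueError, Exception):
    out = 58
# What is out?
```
58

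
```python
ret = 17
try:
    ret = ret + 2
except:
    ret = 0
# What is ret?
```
19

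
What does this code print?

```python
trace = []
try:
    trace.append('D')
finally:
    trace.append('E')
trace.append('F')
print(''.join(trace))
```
DEF

try/finally without except, no exception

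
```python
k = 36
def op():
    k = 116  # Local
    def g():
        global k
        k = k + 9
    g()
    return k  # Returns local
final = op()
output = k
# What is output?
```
45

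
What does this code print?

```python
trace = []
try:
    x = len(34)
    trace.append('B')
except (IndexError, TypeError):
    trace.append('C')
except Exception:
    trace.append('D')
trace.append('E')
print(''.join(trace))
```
CE

TypeError matches tuple containing it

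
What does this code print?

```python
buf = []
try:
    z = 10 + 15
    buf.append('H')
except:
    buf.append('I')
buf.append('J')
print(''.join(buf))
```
HJ

No exception, try block completes normally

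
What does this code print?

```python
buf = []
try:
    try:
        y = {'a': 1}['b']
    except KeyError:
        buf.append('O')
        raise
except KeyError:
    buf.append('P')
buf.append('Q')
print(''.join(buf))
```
OPQ

raise without argument re-raises current exception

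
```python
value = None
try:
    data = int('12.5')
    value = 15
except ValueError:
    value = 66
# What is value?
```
66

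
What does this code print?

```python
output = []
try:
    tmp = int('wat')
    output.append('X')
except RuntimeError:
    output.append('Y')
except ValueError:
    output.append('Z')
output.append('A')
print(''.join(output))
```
ZA

ValueError is caught by its specific handler, not RuntimeError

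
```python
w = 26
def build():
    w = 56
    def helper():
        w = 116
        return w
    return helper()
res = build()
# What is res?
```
116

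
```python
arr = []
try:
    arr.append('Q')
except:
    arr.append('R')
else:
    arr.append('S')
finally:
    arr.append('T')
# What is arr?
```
['Q', 'S', 'T']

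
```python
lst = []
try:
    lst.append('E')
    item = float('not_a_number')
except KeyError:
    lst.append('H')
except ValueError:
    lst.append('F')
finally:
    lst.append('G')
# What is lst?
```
['E', 'F', 'G']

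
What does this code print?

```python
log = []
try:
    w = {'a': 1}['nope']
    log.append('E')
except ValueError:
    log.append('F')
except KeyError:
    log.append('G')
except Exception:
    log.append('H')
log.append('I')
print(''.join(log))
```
GI

KeyError matches before generic Exception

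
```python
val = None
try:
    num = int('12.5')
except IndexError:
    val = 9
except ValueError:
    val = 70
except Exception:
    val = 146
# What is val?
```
70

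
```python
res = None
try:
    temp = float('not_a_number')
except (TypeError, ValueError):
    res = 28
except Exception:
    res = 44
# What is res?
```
28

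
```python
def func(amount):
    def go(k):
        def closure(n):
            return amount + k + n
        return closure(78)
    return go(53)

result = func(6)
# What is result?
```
137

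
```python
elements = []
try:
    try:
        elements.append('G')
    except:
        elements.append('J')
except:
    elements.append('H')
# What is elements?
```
['G']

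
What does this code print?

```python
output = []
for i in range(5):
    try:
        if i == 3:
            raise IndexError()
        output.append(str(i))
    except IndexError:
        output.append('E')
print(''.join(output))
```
012E4

Exception on i=3 caught, loop continues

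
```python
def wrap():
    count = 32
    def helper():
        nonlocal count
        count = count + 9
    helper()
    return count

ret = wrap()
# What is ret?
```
41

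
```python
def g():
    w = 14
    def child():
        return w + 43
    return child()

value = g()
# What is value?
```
57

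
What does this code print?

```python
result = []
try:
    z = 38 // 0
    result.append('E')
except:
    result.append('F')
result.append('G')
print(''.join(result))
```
FG

Exception raised in try, caught by bare except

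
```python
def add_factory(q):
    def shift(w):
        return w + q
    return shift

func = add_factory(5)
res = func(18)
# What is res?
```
23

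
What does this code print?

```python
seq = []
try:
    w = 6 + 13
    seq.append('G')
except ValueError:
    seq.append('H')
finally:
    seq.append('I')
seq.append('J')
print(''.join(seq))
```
GIJ

finally runs after normal execution too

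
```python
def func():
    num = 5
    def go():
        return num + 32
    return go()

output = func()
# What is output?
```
37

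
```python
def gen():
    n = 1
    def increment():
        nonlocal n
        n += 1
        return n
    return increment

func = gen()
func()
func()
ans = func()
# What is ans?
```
4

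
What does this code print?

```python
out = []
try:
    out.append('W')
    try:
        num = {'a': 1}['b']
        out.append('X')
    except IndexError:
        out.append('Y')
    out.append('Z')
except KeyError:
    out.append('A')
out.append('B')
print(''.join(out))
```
WAB

Inner handler doesn't match, propagates to outer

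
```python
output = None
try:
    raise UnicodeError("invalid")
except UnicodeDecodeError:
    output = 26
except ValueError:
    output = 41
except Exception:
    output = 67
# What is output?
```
41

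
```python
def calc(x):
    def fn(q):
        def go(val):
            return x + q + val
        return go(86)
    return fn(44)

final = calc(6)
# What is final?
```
136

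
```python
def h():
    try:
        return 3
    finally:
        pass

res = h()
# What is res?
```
3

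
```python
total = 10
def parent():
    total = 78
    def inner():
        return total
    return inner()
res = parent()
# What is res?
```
78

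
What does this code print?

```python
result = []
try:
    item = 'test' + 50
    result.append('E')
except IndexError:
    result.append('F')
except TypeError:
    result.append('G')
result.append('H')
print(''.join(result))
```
GH

TypeError is caught by its specific handler, not IndexError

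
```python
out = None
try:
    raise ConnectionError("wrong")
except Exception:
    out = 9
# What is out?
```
9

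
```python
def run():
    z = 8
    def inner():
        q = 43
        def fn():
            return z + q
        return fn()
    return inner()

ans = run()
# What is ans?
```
51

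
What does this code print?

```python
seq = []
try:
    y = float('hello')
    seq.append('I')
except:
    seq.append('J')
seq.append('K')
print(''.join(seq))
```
JK

Exception raised in try, caught by bare except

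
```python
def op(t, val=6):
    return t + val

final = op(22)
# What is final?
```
28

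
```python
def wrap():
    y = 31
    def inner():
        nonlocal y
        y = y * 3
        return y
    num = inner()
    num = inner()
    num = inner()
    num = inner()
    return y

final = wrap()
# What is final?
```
2511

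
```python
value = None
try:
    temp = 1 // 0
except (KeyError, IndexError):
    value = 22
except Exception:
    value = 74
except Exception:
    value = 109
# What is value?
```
74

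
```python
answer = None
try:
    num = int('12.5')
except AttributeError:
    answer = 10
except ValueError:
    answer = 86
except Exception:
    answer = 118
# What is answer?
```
86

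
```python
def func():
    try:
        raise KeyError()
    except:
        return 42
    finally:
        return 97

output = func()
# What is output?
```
97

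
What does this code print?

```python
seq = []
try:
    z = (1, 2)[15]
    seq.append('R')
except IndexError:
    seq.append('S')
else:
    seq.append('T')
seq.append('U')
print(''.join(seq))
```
SU

else block skipped when exception is caught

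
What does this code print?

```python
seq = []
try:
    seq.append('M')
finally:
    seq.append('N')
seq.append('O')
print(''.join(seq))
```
MNO

try/finally without except, no exception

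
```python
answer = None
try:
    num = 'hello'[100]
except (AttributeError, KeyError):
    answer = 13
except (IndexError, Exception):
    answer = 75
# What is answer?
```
75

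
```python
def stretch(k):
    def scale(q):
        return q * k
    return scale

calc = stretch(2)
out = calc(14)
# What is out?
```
28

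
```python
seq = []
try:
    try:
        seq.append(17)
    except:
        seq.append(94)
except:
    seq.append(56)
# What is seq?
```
[17]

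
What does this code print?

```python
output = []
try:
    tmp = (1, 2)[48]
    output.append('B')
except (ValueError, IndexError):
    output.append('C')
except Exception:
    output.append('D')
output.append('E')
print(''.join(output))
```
CE

IndexError matches tuple containing it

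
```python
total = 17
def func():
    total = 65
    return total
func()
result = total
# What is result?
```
17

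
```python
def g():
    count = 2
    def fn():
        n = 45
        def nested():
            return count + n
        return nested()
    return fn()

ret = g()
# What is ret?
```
47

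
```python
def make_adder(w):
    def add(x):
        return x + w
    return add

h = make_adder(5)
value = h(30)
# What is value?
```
35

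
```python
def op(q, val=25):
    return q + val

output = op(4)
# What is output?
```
29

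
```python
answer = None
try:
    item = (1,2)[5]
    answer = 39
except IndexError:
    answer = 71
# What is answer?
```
71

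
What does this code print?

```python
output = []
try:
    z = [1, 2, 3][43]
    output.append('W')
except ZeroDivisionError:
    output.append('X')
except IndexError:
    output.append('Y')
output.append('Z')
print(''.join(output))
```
YZ

IndexError is caught by its specific handler, not ZeroDivisionError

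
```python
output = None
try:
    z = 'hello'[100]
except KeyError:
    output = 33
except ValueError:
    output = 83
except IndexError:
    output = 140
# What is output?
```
140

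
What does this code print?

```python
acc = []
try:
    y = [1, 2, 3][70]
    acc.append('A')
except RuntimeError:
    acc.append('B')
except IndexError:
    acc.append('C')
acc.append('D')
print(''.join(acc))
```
CD

IndexError is caught by its specific handler, not RuntimeError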